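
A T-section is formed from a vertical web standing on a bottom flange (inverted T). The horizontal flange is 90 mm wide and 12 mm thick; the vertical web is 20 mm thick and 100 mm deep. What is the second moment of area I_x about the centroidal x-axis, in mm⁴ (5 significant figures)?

Decompose the section into non-overlapping parts with the origin at the bottom-left of its bounding rectangle.
Flange: 90 × 12, A = 1 080 mm², y = 6 mm, Ī = 12 960 mm⁴.
Web: 20 × 100, A = 2 000 mm², y = 62 mm, Ī = 1 666 667 mm⁴.
Centroid: ȳ = ΣA·y / ΣA = 42.36364 mm.
Transfer each piece to the centroidal x-axis using Ī + A·d² with d = y − 42.36364:
  flange: d = -36.36364 mm → contributes +1 441 059 mm⁴
  web: d = 19.63636 mm → contributes +2 437 840 mm⁴
Total I = 3 878 899 mm⁴.

I_x ≈ 3.8789 × 10⁶ mm⁴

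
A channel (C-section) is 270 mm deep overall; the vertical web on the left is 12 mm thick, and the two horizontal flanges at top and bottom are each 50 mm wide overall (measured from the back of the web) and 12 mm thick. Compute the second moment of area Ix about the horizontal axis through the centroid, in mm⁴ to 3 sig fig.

Treat the section as a set of non-overlapping primitives; coordinates are from the bounding-box lower-left.
Web: 12 × 270, A = 3 240 mm², y = 135 mm, Ī = 19 683 000 mm⁴.
Top flange (beyond web): 38 × 12, A = 456 mm², y = 264 mm, Ī = 5 472 mm⁴.
Bottom flange (beyond web): 38 × 12, A = 456 mm², y = 6 mm, Ī = 5 472 mm⁴.
By symmetry the centroid is at mid-height, ȳ = 135 mm.
Transfer each piece to the horizontal axis through the centroid using Ī + A·d² with d = y − 135:
  web: d = 0 mm → contributes +19 683 000 mm⁴
  top flange (beyond web): d = 129 mm → contributes +7 593 768 mm⁴
  bottom flange (beyond web): d = -129 mm → contributes +7 593 768 mm⁴
Total I = 34 870 536 mm⁴.

Ix ≈ 3.49 × 10⁷ mm⁴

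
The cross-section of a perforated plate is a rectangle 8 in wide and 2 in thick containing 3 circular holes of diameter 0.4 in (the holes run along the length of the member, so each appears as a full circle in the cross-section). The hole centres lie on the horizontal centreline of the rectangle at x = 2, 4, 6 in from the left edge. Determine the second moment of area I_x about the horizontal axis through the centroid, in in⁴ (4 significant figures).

I_x ≈ 5.330 in⁴

Treat the section as a set of non-overlapping primitives; coordinates are from the bounding-box lower-left.
Plate: 8 × 2, A = 16 in², y = 1 in, Ī = 5.33333 in⁴.
Hole 1 (subtracted): ⌀0.4, A = 0.125664 in², y = 1 in, Ī = 0.00125664 in⁴.
Hole 2 (subtracted): ⌀0.4, A = 0.125664 in², y = 1 in, Ī = 0.00125664 in⁴.
Hole 3 (subtracted): ⌀0.4, A = 0.125664 in², y = 1 in, Ī = 0.00125664 in⁴.
By symmetry the centroid is at mid-height, ȳ = 1 in.
All pieces are centred on the horizontal axis through the centroid, so I = ΣĪ (holes subtracted) = 5.32956 in⁴.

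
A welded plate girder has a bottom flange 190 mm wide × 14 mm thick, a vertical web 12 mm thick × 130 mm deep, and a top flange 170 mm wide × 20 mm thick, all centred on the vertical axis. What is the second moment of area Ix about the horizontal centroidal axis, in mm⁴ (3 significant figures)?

Decompose the section into non-overlapping parts with the origin at the bottom-left of its bounding rectangle.
Bottom plate: 190 × 14, A = 2 660 mm², y = 7 mm, Ī = 43 447 mm⁴.
Web plate: 12 × 130, A = 1 560 mm², y = 79 mm, Ī = 2 197 000 mm⁴.
Top plate: 170 × 20, A = 3 400 mm², y = 154 mm, Ī = 113 333 mm⁴.
Centroid: ȳ = ΣA·y / ΣA = 87.331 mm.
Transfer each piece to the horizontal centroidal axis using Ī + A·d² with d = y − 87.331:
  bottom plate: d = -80.331 mm → contributes +17 208 487 mm⁴
  web plate: d = -8.3307 mm → contributes +2 305 265 mm⁴
  top plate: d = 66.669 mm → contributes +15 225 634 mm⁴
Total I = 34 739 387 mm⁴.

Ix ≈ 3.47 × 10⁷ mm⁴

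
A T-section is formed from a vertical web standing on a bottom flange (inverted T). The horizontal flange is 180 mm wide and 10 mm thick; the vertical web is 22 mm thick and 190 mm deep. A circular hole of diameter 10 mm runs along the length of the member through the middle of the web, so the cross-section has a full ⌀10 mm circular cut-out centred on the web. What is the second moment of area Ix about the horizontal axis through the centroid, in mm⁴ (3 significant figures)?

Split into non-overlapping primitives; take the origin at the lower-left of the bounding box.
Flange: 180 × 10, A = 1 800 mm², y = 5 mm, Ī = 15 000 mm⁴.
Web: 22 × 190, A = 4 180 mm², y = 105 mm, Ī = 12 574 833 mm⁴.
Hole (subtracted): ⌀10, A = 78.54 mm², y = 105 mm, Ī = 490.87 mm⁴.
Centroid: ȳ = ΣA·y / ΣA = 74.499 mm.
Transfer each piece to the horizontal axis through the centroid using Ī + A·d² with d = y − 74.499:
  flange: d = -69.499 mm → contributes +8 709 218 mm⁴
  web: d = 30.501 mm → contributes +16 463 514 mm⁴
  hole: d = 30.501 mm → contributes −73 557 mm⁴
Total I = 25 099 176 mm⁴.

Ix ≈ 2.51 × 10⁷ mm⁴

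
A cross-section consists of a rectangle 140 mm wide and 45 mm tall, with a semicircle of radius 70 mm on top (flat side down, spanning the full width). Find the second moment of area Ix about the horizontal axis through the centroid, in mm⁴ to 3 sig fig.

Ix ≈ 1.31 × 10⁷ mm⁴

Break the section into simple shapes (no overlaps), measuring from the bottom-left corner of the bounding box.
Rectangular body: 140 × 45, A = 6 300 mm², y = 22.5 mm, Ī = 1 063 125 mm⁴.
Semicircular cap: semicircle r = 70, A = 7696.9 mm², y = 74.709 mm, Ī = 2 635 265 mm⁴.
Centroid: ȳ = ΣA·y / ΣA = 51.21 mm.
Transfer each piece to the horizontal axis through the centroid using Ī + A·d² with d = y − 51.21:
  rectangular body: d = -28.71 mm → contributes +6 255 883 mm⁴
  semicircular cap: d = 23.499 mm → contributes +6 885 595 mm⁴
Total I = 13 141 478 mm⁴.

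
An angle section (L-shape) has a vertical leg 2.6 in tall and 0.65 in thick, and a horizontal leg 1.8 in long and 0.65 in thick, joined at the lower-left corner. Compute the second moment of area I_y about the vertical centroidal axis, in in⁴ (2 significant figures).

Treat the section as a set of non-overlapping primitives; coordinates are from the bounding-box lower-left.
Vertical leg: 0.65 × 2.6, A = 1.69 in², x = 0.325 in, Ī = 0.0595 in⁴.
Horizontal leg (remainder): 1.15 × 0.65, A = 0.7475 in², x = 1.225 in, Ī = 0.08238 in⁴.
Centroid: x̄ = ΣA·x / ΣA = 0.601 in.
Transfer each piece to the vertical centroidal axis using Ī + A·d² with d = x − 0.601:
  vertical leg: d = -0.276 in → contributes +0.1882 in⁴
  horizontal leg (remainder): d = 0.624 in → contributes +0.3734 in⁴
Total I = 0.5617 in⁴.

I_y ≈ 0.56 in⁴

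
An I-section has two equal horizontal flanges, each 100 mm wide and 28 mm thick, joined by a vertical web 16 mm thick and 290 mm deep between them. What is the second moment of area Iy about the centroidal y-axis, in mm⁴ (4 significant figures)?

Split into non-overlapping primitives; take the origin at the lower-left of the bounding box.
Bottom flange: 100 × 28, A = 2 800 mm², x = 50 mm, Ī = 2 333 333 mm⁴.
Web: 16 × 290, A = 4 640 mm², x = 50 mm, Ī = 98986.7 mm⁴.
Top flange: 100 × 28, A = 2 800 mm², x = 50 mm, Ī = 2 333 333 mm⁴.
By symmetry the centroid is at mid-width, x̄ = 50 mm.
All pieces are centred on the centroidal y-axis, so I = ΣĪ = 4 765 653 mm⁴.

Iy ≈ 4.766 × 10⁶ mm⁴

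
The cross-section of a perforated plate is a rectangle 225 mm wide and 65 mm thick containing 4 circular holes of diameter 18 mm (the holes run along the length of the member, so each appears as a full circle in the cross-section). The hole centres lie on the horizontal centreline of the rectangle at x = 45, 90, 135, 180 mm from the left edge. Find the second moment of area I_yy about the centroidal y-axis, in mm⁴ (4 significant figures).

I_yy ≈ 5.910 × 10⁷ mm⁴

Break the section into simple shapes (no overlaps), measuring from the bottom-left corner of the bounding box.
Plate: 225 × 65, A = 14 625 mm², x = 112.5 mm, Ī = 61 699 219 mm⁴.
Hole 1 (subtracted): ⌀18, A = 254.469 mm², x = 45 mm, Ī = 5 153 mm⁴.
Hole 2 (subtracted): ⌀18, A = 254.469 mm², x = 90 mm, Ī = 5 153 mm⁴.
Hole 3 (subtracted): ⌀18, A = 254.469 mm², x = 135 mm, Ī = 5 153 mm⁴.
Hole 4 (subtracted): ⌀18, A = 254.469 mm², x = 180 mm, Ī = 5 153 mm⁴.
By symmetry the centroid is at mid-width, x̄ = 112.5 mm.
Transfer each piece to the centroidal y-axis using Ī + A·d² with d = x − 112.5:
  plate: d = 0 mm → contributes +61 699 219 mm⁴
  hole 1: d = -67.5 mm → contributes −1 164 577 mm⁴
  hole 2: d = -22.5 mm → contributes −133 978 mm⁴
  hole 3: d = 22.5 mm → contributes −133 978 mm⁴
  hole 4: d = 67.5 mm → contributes −1 164 577 mm⁴
Total I = 59 102 108 mm⁴.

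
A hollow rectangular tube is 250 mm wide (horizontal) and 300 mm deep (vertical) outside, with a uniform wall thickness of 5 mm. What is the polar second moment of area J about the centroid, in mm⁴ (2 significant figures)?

Treat the section as a set of non-overlapping primitives; coordinates are from the bounding-box lower-left.
Outer rectangle: 250 × 300, A = 75 000 mm², y = 150 mm, Ī = 562 500 000 mm⁴.
Inner void (subtracted): 240 × 290, A = 69 600 mm², y = 150 mm, Ī = 487 780 000 mm⁴.
By symmetry the centroid is at mid-height, ȳ = 150 mm.
All pieces are centred on the centroidal x-axis, so I = ΣĪ (holes subtracted) = 74 720 000 mm⁴.
Repeating about the centroidal y-axis gives I_y = 56 545 000 mm⁴.
Polar second moment: J = I_x + I_y = 131 265 000 mm⁴.

J ≈ 1.3 × 10⁸ mm⁴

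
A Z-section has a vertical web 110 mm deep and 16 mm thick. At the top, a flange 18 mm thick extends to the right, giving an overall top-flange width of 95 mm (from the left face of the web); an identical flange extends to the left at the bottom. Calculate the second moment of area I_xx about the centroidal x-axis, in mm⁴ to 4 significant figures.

I_xx ≈ 7.869 × 10⁶ mm⁴

Split into non-overlapping primitives; take the origin at the lower-left of the bounding box.
Web: 16 × 110, A = 1 760 mm², y = 55 mm, Ī = 1 774 667 mm⁴.
Top flange (beyond web): 79 × 18, A = 1 422 mm², y = 101 mm, Ī = 38 394 mm⁴.
Bottom flange (beyond web): 79 × 18, A = 1 422 mm², y = 9 mm, Ī = 38 394 mm⁴.
Centroid: ȳ = ΣA·y / ΣA = 55 mm.
Transfer each piece to the centroidal x-axis using Ī + A·d² with d = y − 55:
  web: d = 0 mm → contributes +1 774 667 mm⁴
  top flange (beyond web): d = 46 mm → contributes +3 047 346 mm⁴
  bottom flange (beyond web): d = -46 mm → contributes +3 047 346 mm⁴
Total I = 7 869 359 mm⁴.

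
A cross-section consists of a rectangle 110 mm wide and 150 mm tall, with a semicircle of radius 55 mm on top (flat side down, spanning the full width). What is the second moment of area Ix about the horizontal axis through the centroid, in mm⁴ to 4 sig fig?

Split into non-overlapping primitives; take the origin at the lower-left of the bounding box.
Rectangular body: 110 × 150, A = 16 500 mm², y = 75 mm, Ī = 30 937 500 mm⁴.
Semicircular cap: semicircle r = 55, A = 4751.66 mm², y = 173.343 mm, Ī = 1 004 345 mm⁴.
Centroid: ȳ = ΣA·y / ΣA = 96.9885 mm.
Transfer each piece to the horizontal axis through the centroid using Ī + A·d² with d = y − 96.9885:
  rectangular body: d = -21.9885 mm → contributes +38 915 118 mm⁴
  semicircular cap: d = 76.3543 mm → contributes +28 706 397 mm⁴
Total I = 67 621 516 mm⁴.

Ix ≈ 6.762 × 10⁷ mm⁴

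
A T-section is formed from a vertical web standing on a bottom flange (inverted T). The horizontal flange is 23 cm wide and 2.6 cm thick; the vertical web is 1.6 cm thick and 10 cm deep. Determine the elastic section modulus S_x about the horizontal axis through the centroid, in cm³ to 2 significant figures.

S_x ≈ 67 cm³

Split into non-overlapping primitives; take the origin at the lower-left of the bounding box.
Flange: 23 × 2.6, A = 59.8 cm², y = 1.3 cm, Ī = 33.69 cm⁴.
Web: 1.6 × 10, A = 16 cm², y = 7.6 cm, Ī = 133.3 cm⁴.
Centroid: ȳ = ΣA·y / ΣA = 2.63 cm.
Transfer each piece to the horizontal axis through the centroid using Ī + A·d² with d = y − 2.63:
  flange: d = -1.33 cm → contributes +139.4 cm⁴
  web: d = 4.97 cm → contributes +528.6 cm⁴
Total I = 668 cm⁴.
Extreme fibre distance c = 9.97 cm; S = I/c = 67 cm³.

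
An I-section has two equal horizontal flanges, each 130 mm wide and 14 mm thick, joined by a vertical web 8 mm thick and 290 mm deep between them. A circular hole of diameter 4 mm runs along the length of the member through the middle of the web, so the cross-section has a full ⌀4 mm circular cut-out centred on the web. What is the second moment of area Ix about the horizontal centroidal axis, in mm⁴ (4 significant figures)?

Ix ≈ 1.004 × 10⁸ mm⁴

Split into non-overlapping primitives; take the origin at the lower-left of the bounding box.
Bottom flange: 130 × 14, A = 1 820 mm², y = 7 mm, Ī = 29726.7 mm⁴.
Web: 8 × 290, A = 2 320 mm², y = 159 mm, Ī = 16 259 333 mm⁴.
Top flange: 130 × 14, A = 1 820 mm², y = 311 mm, Ī = 29726.7 mm⁴.
Hole (subtracted): ⌀4, A = 12.5664 mm², y = 159 mm, Ī = 12.5664 mm⁴.
By symmetry the centroid is at mid-height, ȳ = 159 mm.
Transfer each piece to the horizontal centroidal axis using Ī + A·d² with d = y − 159:
  bottom flange: d = -152 mm → contributes +42 079 007 mm⁴
  web: d = 0 mm → contributes +16 259 333 mm⁴
  top flange: d = 152 mm → contributes +42 079 007 mm⁴
  hole: d = 0 mm → contributes −12.5664 mm⁴
Total I = 100 417 334 mm⁴.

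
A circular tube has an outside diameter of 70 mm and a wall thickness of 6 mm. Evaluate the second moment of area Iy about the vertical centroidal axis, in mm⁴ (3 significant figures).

Treat the section as a set of non-overlapping primitives; coordinates are from the bounding-box lower-left.
Outer circle: ⌀70, A = 3848.5 mm², x = 35 mm, Ī = 1 178 588 mm⁴.
Bore (subtracted): ⌀58, A = 2642.1 mm², x = 35 mm, Ī = 555 497 mm⁴.
By symmetry the centroid is at mid-width, x̄ = 35 mm.
All pieces are centred on the vertical centroidal axis, so I = ΣĪ (holes subtracted) = 623 091 mm⁴.

Iy ≈ 6.23 × 10⁵ mm⁴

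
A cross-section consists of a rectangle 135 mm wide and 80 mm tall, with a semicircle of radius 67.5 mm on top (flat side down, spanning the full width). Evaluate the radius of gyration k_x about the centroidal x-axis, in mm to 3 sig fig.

k_x ≈ 39.7 mm

Break the section into simple shapes (no overlaps), measuring from the bottom-left corner of the bounding box.
Rectangular body: 135 × 80, A = 10 800 mm², y = 40 mm, Ī = 5 760 000 mm⁴.
Semicircular cap: semicircle r = 67.5, A = 7156.9 mm², y = 108.65 mm, Ī = 2 278 490 mm⁴.
Centroid: ȳ = ΣA·y / ΣA = 67.36 mm.
Transfer each piece to the centroidal x-axis using Ī + A·d² with d = y − 67.36:
  rectangular body: d = -27.36 mm → contributes +13 844 781 mm⁴
  semicircular cap: d = 41.288 mm → contributes +14 478 625 mm⁴
Total I = 28 323 406 mm⁴.
Radius of gyration: k = √(I/A) = √(28 323 406 / 17 957) = 39.715 mm.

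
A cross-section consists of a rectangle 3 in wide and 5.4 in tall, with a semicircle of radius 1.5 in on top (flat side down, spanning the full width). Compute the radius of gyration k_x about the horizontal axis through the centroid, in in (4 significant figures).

Break the section into simple shapes (no overlaps), measuring from the bottom-left corner of the bounding box.
Rectangular body: 3 × 5.4, A = 16.2 in², y = 2.7 in, Ī = 39.366 in⁴.
Semicircular cap: semicircle r = 1.5, A = 3.53429 in², y = 6.03662 in, Ī = 0.555645 in⁴.
Centroid: ȳ = ΣA·y / ΣA = 3.29757 in.
Transfer each piece to the horizontal axis through the centroid using Ī + A·d² with d = y − 3.29757:
  rectangular body: d = -0.597568 in → contributes +45.1508 in⁴
  semicircular cap: d = 2.73905 in → contributes +27.0713 in⁴
Total I = 72.2221 in⁴.
Radius of gyration: k = √(I/A) = √(72.2221 / 19.7343) = 1.91304 in.

k_x ≈ 1.913 in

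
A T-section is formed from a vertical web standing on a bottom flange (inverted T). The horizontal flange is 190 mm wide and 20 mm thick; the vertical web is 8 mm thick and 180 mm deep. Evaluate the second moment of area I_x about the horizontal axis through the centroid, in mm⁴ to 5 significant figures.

I_x ≈ 1.4457 × 10⁷ mm⁴

Split into non-overlapping primitives; take the origin at the lower-left of the bounding box.
Flange: 190 × 20, A = 3 800 mm², y = 10 mm, Ī = 126666.7 mm⁴.
Web: 8 × 180, A = 1 440 mm², y = 110 mm, Ī = 3 888 000 mm⁴.
Centroid: ȳ = ΣA·y / ΣA = 37.48092 mm.
Transfer each piece to the horizontal axis through the centroid using Ī + A·d² with d = y − 37.48092:
  flange: d = -27.48092 mm → contributes +2 996 430 mm⁴
  web: d = 72.51908 mm → contributes +11 460 985 mm⁴
Total I = 14 457 415 mm⁴.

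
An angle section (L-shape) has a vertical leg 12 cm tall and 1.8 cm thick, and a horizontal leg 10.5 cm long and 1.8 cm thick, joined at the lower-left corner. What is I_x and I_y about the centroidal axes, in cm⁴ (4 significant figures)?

I_x ≈ 499.6 cm⁴, I_y ≈ 354.8 cm⁴

Treat the section as a set of non-overlapping primitives; coordinates are from the bounding-box lower-left.
Vertical leg: 1.8 × 12, A = 21.6 cm², y = 6 cm, Ī = 259.2 cm⁴.
Horizontal leg (remainder): 8.7 × 1.8, A = 15.66 cm², y = 0.9 cm, Ī = 4.2282 cm⁴.
Centroid: ȳ = ΣA·y / ΣA = 3.85652 cm.
Transfer each piece to the centroidal x-axis using Ī + A·d² with d = y − 3.85652:
  vertical leg: d = 2.14348 cm → contributes +358.441 cm⁴
  horizontal leg (remainder): d = -2.95652 cm → contributes +141.113 cm⁴
Total I = 499.554 cm⁴.
For the y-axis: x̄ = 3.10652 cm.
Repeating about the centroidal y-axis gives I_y = 354.827 cm⁴.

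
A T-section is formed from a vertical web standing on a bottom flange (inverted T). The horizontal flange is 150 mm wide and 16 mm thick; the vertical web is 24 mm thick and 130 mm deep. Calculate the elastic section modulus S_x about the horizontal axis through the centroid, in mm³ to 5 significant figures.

S_x ≈ 1.2068 × 10⁵ mm³

Split into non-overlapping primitives; take the origin at the lower-left of the bounding box.
Flange: 150 × 16, A = 2 400 mm², y = 8 mm, Ī = 51 200 mm⁴.
Web: 24 × 130, A = 3 120 mm², y = 81 mm, Ī = 4 394 000 mm⁴.
Centroid: ȳ = ΣA·y / ΣA = 49.26087 mm.
Transfer each piece to the horizontal axis through the centroid using Ī + A·d² with d = y − 49.26087:
  flange: d = -41.26087 mm → contributes +4 137 102 mm⁴
  web: d = 31.73913 mm → contributes +7 537 002 mm⁴
Total I = 11 674 104 mm⁴.
Extreme fibre distance c = 96.73913 mm; S = I/c = 120676.1 mm³.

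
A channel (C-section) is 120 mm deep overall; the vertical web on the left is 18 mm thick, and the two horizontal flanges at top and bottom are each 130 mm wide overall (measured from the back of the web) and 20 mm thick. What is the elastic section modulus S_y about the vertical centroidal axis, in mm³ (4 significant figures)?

Treat the section as a set of non-overlapping primitives; coordinates are from the bounding-box lower-left.
Web: 18 × 120, A = 2 160 mm², x = 9 mm, Ī = 58 320 mm⁴.
Top flange (beyond web): 112 × 20, A = 2 240 mm², x = 74 mm, Ī = 2 341 547 mm⁴.
Bottom flange (beyond web): 112 × 20, A = 2 240 mm², x = 74 mm, Ī = 2 341 547 mm⁴.
Centroid: x̄ = ΣA·x / ΣA = 52.8554 mm.
Transfer each piece to the vertical centroidal axis using Ī + A·d² with d = x − 52.8554:
  web: d = -43.8554 mm → contributes +4 212 644 mm⁴
  top flange (beyond web): d = 21.1446 mm → contributes +3 343 035 mm⁴
  bottom flange (beyond web): d = 21.1446 mm → contributes +3 343 035 mm⁴
Total I = 10 898 715 mm⁴.
Extreme fibre distance c = 77.1446 mm; S = I/c = 141 276 mm³.

S_y ≈ 1.413 × 10⁵ mm³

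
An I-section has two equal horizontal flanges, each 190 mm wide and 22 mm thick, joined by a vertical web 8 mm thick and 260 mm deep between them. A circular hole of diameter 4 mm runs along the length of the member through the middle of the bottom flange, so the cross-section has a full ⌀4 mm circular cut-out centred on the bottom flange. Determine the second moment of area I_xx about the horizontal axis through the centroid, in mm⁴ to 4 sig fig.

I_xx ≈ 1.780 × 10⁸ mm⁴

Decompose the section into non-overlapping parts with the origin at the bottom-left of its bounding rectangle.
Bottom flange: 190 × 22, A = 4 180 mm², y = 11 mm, Ī = 168 593 mm⁴.
Web: 8 × 260, A = 2 080 mm², y = 152 mm, Ī = 11 717 333 mm⁴.
Top flange: 190 × 22, A = 4 180 mm², y = 293 mm, Ī = 168 593 mm⁴.
Hole (subtracted): ⌀4, A = 12.5664 mm², y = 11 mm, Ī = 12.5664 mm⁴.
Centroid: ȳ = ΣA·y / ΣA = 152.17 mm.
Transfer each piece to the horizontal axis through the centroid using Ī + A·d² with d = y − 152.17:
  bottom flange: d = -141.17 mm → contributes +83 471 592 mm⁴
  web: d = -0.169923 mm → contributes +11 717 393 mm⁴
  top flange: d = 140.83 mm → contributes +83 070 996 mm⁴
  hole: d = -141.17 mm → contributes −250 447 mm⁴
Total I = 178 009 534 mm⁴.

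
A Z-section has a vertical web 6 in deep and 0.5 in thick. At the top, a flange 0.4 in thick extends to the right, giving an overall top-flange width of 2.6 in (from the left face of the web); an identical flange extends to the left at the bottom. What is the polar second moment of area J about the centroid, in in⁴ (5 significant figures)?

Decompose the section into non-overlapping parts with the origin at the bottom-left of its bounding rectangle.
Web: 0.5 × 6, A = 3 in², y = 3 in, Ī = 9 in⁴.
Top flange (beyond web): 2.1 × 0.4, A = 0.84 in², y = 5.8 in, Ī = 0.0112 in⁴.
Bottom flange (beyond web): 2.1 × 0.4, A = 0.84 in², y = 0.2 in, Ī = 0.0112 in⁴.
Centroid: ȳ = ΣA·y / ΣA = 3 in.
Transfer each piece to the centroidal x-axis using Ī + A·d² with d = y − 3:
  web: d = 0 in → contributes +9 in⁴
  top flange (beyond web): d = 2.8 in → contributes +6.5968 in⁴
  bottom flange (beyond web): d = -2.8 in → contributes +6.5968 in⁴
Total I = 22.1936 in⁴.
For the y-axis: x̄ = 2.35 in.
Repeating about the centroidal y-axis gives I_y = 3.5191 in⁴.
Polar second moment: J = I_x + I_y = 25.7127 in⁴.

J ≈ 25.713 in⁴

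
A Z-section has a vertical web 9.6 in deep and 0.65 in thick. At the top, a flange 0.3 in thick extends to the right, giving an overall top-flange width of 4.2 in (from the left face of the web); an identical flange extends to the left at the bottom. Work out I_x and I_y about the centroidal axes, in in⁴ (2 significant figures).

I_x ≈ 94 in⁴, I_y ≈ 12 in⁴

Break the section into simple shapes (no overlaps), measuring from the bottom-left corner of the bounding box.
Web: 0.65 × 9.6, A = 6.24 in², y = 4.8 in, Ī = 47.92 in⁴.
Top flange (beyond web): 3.55 × 0.3, A = 1.065 in², y = 9.45 in, Ī = 0.007988 in⁴.
Bottom flange (beyond web): 3.55 × 0.3, A = 1.065 in², y = 0.15 in, Ī = 0.007988 in⁴.
Centroid: ȳ = ΣA·y / ΣA = 4.8 in.
Transfer each piece to the centroidal x-axis using Ī + A·d² with d = y − 4.8:
  web: d = 0 in → contributes +47.92 in⁴
  top flange (beyond web): d = 4.65 in → contributes +23.04 in⁴
  bottom flange (beyond web): d = -4.65 in → contributes +23.04 in⁴
Total I = 94 in⁴.
For the y-axis: x̄ = 3.875 in.
Repeating about the centroidal y-axis gives I_y = 11.85 in⁴.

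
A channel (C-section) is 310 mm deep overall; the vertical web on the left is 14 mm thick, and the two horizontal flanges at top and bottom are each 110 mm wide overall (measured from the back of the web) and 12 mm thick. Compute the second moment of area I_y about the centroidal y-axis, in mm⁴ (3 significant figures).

I_y ≈ 6.39 × 10⁶ mm⁴

Split into non-overlapping primitives; take the origin at the lower-left of the bounding box.
Web: 14 × 310, A = 4 340 mm², x = 7 mm, Ī = 70 887 mm⁴.
Top flange (beyond web): 96 × 12, A = 1 152 mm², x = 62 mm, Ī = 884 736 mm⁴.
Bottom flange (beyond web): 96 × 12, A = 1 152 mm², x = 62 mm, Ī = 884 736 mm⁴.
Centroid: x̄ = ΣA·x / ΣA = 26.073 mm.
Transfer each piece to the centroidal y-axis using Ī + A·d² with d = x − 26.073:
  web: d = -19.073 mm → contributes +1 649 664 mm⁴
  top flange (beyond web): d = 35.927 mm → contributes +2 371 692 mm⁴
  bottom flange (beyond web): d = 35.927 mm → contributes +2 371 692 mm⁴
Total I = 6 393 047 mm⁴.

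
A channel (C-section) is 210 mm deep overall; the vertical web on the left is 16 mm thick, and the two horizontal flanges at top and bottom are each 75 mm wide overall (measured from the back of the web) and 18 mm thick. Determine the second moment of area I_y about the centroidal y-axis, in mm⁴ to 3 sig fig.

I_y ≈ 2.52 × 10⁶ mm⁴

Split into non-overlapping primitives; take the origin at the lower-left of the bounding box.
Web: 16 × 210, A = 3 360 mm², x = 8 mm, Ī = 71 680 mm⁴.
Top flange (beyond web): 59 × 18, A = 1 062 mm², x = 45.5 mm, Ī = 308 069 mm⁴.
Bottom flange (beyond web): 59 × 18, A = 1 062 mm², x = 45.5 mm, Ī = 308 069 mm⁴.
Centroid: x̄ = ΣA·x / ΣA = 22.524 mm.
Transfer each piece to the centroidal y-axis using Ī + A·d² with d = x − 22.524:
  web: d = -14.524 mm → contributes +780 467 mm⁴
  top flange (beyond web): d = 22.976 mm → contributes +868 691 mm⁴
  bottom flange (beyond web): d = 22.976 mm → contributes +868 691 mm⁴
Total I = 2 517 850 mm⁴.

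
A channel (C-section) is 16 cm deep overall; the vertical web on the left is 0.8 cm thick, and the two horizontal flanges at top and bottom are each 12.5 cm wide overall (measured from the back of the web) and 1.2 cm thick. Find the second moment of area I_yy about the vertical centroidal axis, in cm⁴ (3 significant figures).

Treat the section as a set of non-overlapping primitives; coordinates are from the bounding-box lower-left.
Web: 0.8 × 16, A = 12.8 cm², x = 0.4 cm, Ī = 0.68267 cm⁴.
Top flange (beyond web): 11.7 × 1.2, A = 14.04 cm², x = 6.65 cm, Ī = 160.16 cm⁴.
Bottom flange (beyond web): 11.7 × 1.2, A = 14.04 cm², x = 6.65 cm, Ī = 160.16 cm⁴.
Centroid: x̄ = ΣA·x / ΣA = 4.6931 cm.
Transfer each piece to the vertical centroidal axis using Ī + A·d² with d = x − 4.6931:
  web: d = -4.2931 cm → contributes +236.59 cm⁴
  top flange (beyond web): d = 1.9569 cm → contributes +213.93 cm⁴
  bottom flange (beyond web): d = 1.9569 cm → contributes +213.93 cm⁴
Total I = 664.45 cm⁴.

I_yy ≈ 664 cm⁴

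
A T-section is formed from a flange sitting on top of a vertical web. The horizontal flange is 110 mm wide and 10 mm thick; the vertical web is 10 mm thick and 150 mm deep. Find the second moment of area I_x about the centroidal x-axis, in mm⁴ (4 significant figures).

Split into non-overlapping primitives; take the origin at the lower-left of the bounding box.
Flange: 110 × 10, A = 1 100 mm², y = 155 mm, Ī = 9166.67 mm⁴.
Web: 10 × 150, A = 1 500 mm², y = 75 mm, Ī = 2 812 500 mm⁴.
Centroid: ȳ = ΣA·y / ΣA = 108.846 mm.
Transfer each piece to the centroidal x-axis using Ī + A·d² with d = y − 108.846:
  flange: d = 46.1538 mm → contributes +2 352 362 mm⁴
  web: d = -33.8462 mm → contributes +4 530 843 mm⁴
Total I = 6 883 205 mm⁴.

I_x ≈ 6.883 × 10⁶ mm⁴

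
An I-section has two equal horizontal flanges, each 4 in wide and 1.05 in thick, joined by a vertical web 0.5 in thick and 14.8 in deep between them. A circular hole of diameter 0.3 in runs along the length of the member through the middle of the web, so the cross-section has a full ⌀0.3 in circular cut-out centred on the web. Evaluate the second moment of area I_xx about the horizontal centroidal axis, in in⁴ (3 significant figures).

Break the section into simple shapes (no overlaps), measuring from the bottom-left corner of the bounding box.
Bottom flange: 4 × 1.05, A = 4.2 in², y = 0.525 in, Ī = 0.38588 in⁴.
Web: 0.5 × 14.8, A = 7.4 in², y = 8.45 in, Ī = 135.07 in⁴.
Top flange: 4 × 1.05, A = 4.2 in², y = 16.375 in, Ī = 0.38588 in⁴.
Hole (subtracted): ⌀0.3, A = 0.070686 in², y = 8.45 in, Ī = 0.00039761 in⁴.
By symmetry the centroid is at mid-height, ȳ = 8.45 in.
Transfer each piece to the horizontal centroidal axis using Ī + A·d² with d = y − 8.45:
  bottom flange: d = -7.925 in → contributes +264.17 in⁴
  web: d = 0 in → contributes +135.07 in⁴
  top flange: d = 7.925 in → contributes +264.17 in⁴
  hole: d = 0 in → contributes −0.00039761 in⁴
Total I = 663.41 in⁴.

I_xx ≈ 663 in⁴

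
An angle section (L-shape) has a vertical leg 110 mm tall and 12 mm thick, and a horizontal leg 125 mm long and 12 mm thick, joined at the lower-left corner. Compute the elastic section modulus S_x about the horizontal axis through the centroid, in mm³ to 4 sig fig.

Break the section into simple shapes (no overlaps), measuring from the bottom-left corner of the bounding box.
Vertical leg: 12 × 110, A = 1 320 mm², y = 55 mm, Ī = 1 331 000 mm⁴.
Horizontal leg (remainder): 113 × 12, A = 1 356 mm², y = 6 mm, Ī = 16 272 mm⁴.
Centroid: ȳ = ΣA·y / ΣA = 30.1704 mm.
Transfer each piece to the horizontal axis through the centroid using Ī + A·d² with d = y − 30.1704:
  vertical leg: d = 24.8296 mm → contributes +2 144 792 mm⁴
  horizontal leg (remainder): d = -24.1704 mm → contributes +808 459 mm⁴
Total I = 2 953 250 mm⁴.
Extreme fibre distance c = 79.8296 mm; S = I/c = 36994.4 mm³.

S_x ≈ 3.699 × 10⁴ mm³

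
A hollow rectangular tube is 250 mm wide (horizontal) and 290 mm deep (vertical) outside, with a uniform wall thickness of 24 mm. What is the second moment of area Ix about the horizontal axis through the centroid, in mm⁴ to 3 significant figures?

Decompose the section into non-overlapping parts with the origin at the bottom-left of its bounding rectangle.
Outer rectangle: 250 × 290, A = 72 500 mm², y = 145 mm, Ī = 508 104 167 mm⁴.
Inner void (subtracted): 202 × 242, A = 48 884 mm², y = 145 mm, Ī = 238 570 215 mm⁴.
By symmetry the centroid is at mid-height, ȳ = 145 mm.
All pieces are centred on the horizontal axis through the centroid, so I = ΣĪ (holes subtracted) = 269 533 952 mm⁴.

Ix ≈ 2.70 × 10⁸ mm⁴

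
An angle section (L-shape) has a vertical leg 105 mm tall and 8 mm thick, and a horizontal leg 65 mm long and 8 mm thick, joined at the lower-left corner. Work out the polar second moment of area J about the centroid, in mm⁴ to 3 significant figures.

Treat the section as a set of non-overlapping primitives; coordinates are from the bounding-box lower-left.
Vertical leg: 8 × 105, A = 840 mm², y = 52.5 mm, Ī = 771 750 mm⁴.
Horizontal leg (remainder): 57 × 8, A = 456 mm², y = 4 mm, Ī = 2 432 mm⁴.
Centroid: ȳ = ΣA·y / ΣA = 35.435 mm.
Transfer each piece to the centroidal x-axis using Ī + A·d² with d = y − 35.435:
  vertical leg: d = 17.065 mm → contributes +1 016 365 mm⁴
  horizontal leg (remainder): d = -31.435 mm → contributes +453 038 mm⁴
Total I = 1 469 403 mm⁴.
For the y-axis: x̄ = 15.435 mm.
Repeating about the centroidal y-axis gives I_y = 440 123 mm⁴.
Polar second moment: J = I_x + I_y = 1 909 525 mm⁴.

J ≈ 1.91 × 10⁶ mm⁴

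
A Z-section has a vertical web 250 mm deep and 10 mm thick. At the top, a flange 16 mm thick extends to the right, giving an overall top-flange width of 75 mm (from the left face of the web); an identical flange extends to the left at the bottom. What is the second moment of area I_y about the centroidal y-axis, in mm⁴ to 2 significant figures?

Decompose the section into non-overlapping parts with the origin at the bottom-left of its bounding rectangle.
Web: 10 × 250, A = 2 500 mm², x = 70 mm, Ī = 20 833 mm⁴.
Top flange (beyond web): 65 × 16, A = 1 040 mm², x = 107.5 mm, Ī = 366 167 mm⁴.
Bottom flange (beyond web): 65 × 16, A = 1 040 mm², x = 32.5 mm, Ī = 366 167 mm⁴.
Centroid: x̄ = ΣA·x / ΣA = 70 mm.
Transfer each piece to the centroidal y-axis using Ī + A·d² with d = x − 70:
  web: d = 0 mm → contributes +20 833 mm⁴
  top flange (beyond web): d = 37.5 mm → contributes +1 828 667 mm⁴
  bottom flange (beyond web): d = -37.5 mm → contributes +1 828 667 mm⁴
Total I = 3 678 167 mm⁴.

I_y ≈ 3.7 × 10⁶ mm⁴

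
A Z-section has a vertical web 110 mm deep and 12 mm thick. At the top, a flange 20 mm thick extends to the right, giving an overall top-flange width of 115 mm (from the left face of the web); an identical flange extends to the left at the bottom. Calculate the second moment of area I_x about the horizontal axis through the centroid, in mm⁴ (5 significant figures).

Split into non-overlapping primitives; take the origin at the lower-left of the bounding box.
Web: 12 × 110, A = 1 320 mm², y = 55 mm, Ī = 1 331 000 mm⁴.
Top flange (beyond web): 103 × 20, A = 2 060 mm², y = 100 mm, Ī = 68666.67 mm⁴.
Bottom flange (beyond web): 103 × 20, A = 2 060 mm², y = 10 mm, Ī = 68666.67 mm⁴.
Centroid: ȳ = ΣA·y / ΣA = 55 mm.
Transfer each piece to the horizontal axis through the centroid using Ī + A·d² with d = y − 55:
  web: d = 0 mm → contributes +1 331 000 mm⁴
  top flange (beyond web): d = 45 mm → contributes +4 240 167 mm⁴
  bottom flange (beyond web): d = -45 mm → contributes +4 240 167 mm⁴
Total I = 9 811 333 mm⁴.

I_x ≈ 9.8113 × 10⁶ mm⁴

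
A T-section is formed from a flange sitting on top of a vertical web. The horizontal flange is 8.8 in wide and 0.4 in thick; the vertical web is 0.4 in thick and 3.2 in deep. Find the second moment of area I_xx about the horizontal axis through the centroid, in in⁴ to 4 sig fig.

Decompose the section into non-overlapping parts with the origin at the bottom-left of its bounding rectangle.
Flange: 8.8 × 0.4, A = 3.52 in², y = 3.4 in, Ī = 0.0469333 in⁴.
Web: 0.4 × 3.2, A = 1.28 in², y = 1.6 in, Ī = 1.09227 in⁴.
Centroid: ȳ = ΣA·y / ΣA = 2.92 in.
Transfer each piece to the horizontal axis through the centroid using Ī + A·d² with d = y − 2.92:
  flange: d = 0.48 in → contributes +0.857941 in⁴
  web: d = -1.32 in → contributes +3.32254 in⁴
Total I = 4.18048 in⁴.

I_xx ≈ 4.180 in⁴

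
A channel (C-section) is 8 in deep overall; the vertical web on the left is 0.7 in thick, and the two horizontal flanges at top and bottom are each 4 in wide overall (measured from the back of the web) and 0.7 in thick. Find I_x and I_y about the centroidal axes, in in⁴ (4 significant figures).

Break the section into simple shapes (no overlaps), measuring from the bottom-left corner of the bounding box.
Web: 0.7 × 8, A = 5.6 in², y = 4 in, Ī = 29.8667 in⁴.
Top flange (beyond web): 3.3 × 0.7, A = 2.31 in², y = 7.65 in, Ī = 0.094325 in⁴.
Bottom flange (beyond web): 3.3 × 0.7, A = 2.31 in², y = 0.35 in, Ī = 0.094325 in⁴.
By symmetry the centroid is at mid-height, ȳ = 4 in.
Transfer each piece to the centroidal x-axis using Ī + A·d² with d = y − 4:
  web: d = 0 in → contributes +29.8667 in⁴
  top flange (beyond web): d = 3.65 in → contributes +30.8693 in⁴
  bottom flange (beyond web): d = -3.65 in → contributes +30.8693 in⁴
Total I = 91.6053 in⁴.
For the y-axis: x̄ = 1.25411 in.
Repeating about the centroidal y-axis gives I_y = 14.5473 in⁴.

I_x ≈ 91.61 in⁴, I_y ≈ 14.55 in⁴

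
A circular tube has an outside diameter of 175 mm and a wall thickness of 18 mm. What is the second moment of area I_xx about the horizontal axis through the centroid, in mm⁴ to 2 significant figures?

Decompose the section into non-overlapping parts with the origin at the bottom-left of its bounding rectangle.
Outer circle: ⌀175, A = 24 053 mm², y = 87.5 mm, Ī = 46 038 598 mm⁴.
Bore (subtracted): ⌀139, A = 15 175 mm², y = 87.5 mm, Ī = 18 324 372 mm⁴.
By symmetry the centroid is at mid-height, ȳ = 87.5 mm.
All pieces are centred on the horizontal axis through the centroid, so I = ΣĪ (holes subtracted) = 27 714 226 mm⁴.

I_xx ≈ 2.8 × 10⁷ mm⁴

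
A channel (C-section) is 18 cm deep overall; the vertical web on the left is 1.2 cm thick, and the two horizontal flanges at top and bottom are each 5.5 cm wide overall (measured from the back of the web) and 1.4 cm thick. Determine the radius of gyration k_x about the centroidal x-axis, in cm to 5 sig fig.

Treat the section as a set of non-overlapping primitives; coordinates are from the bounding-box lower-left.
Web: 1.2 × 18, A = 21.6 cm², y = 9 cm, Ī = 583.2 cm⁴.
Top flange (beyond web): 4.3 × 1.4, A = 6.02 cm², y = 17.3 cm, Ī = 0.9832667 cm⁴.
Bottom flange (beyond web): 4.3 × 1.4, A = 6.02 cm², y = 0.7 cm, Ī = 0.9832667 cm⁴.
By symmetry the centroid is at mid-height, ȳ = 9 cm.
Transfer each piece to the centroidal x-axis using Ī + A·d² with d = y − 9:
  web: d = 0 cm → contributes +583.2 cm⁴
  top flange (beyond web): d = 8.3 cm → contributes +415.7011 cm⁴
  bottom flange (beyond web): d = -8.3 cm → contributes +415.7011 cm⁴
Total I = 1414.602 cm⁴.
Radius of gyration: k = √(I/A) = √(1414.602 / 33.64) = 6.484689 cm.

k_x ≈ 6.4847 cm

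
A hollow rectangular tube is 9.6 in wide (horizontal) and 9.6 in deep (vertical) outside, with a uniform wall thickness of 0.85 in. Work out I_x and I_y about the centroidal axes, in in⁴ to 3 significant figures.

Treat the section as a set of non-overlapping primitives; coordinates are from the bounding-box lower-left.
Outer rectangle: 9.6 × 9.6, A = 92.16 in², y = 4.8 in, Ī = 707.79 in⁴.
Inner void (subtracted): 7.9 × 7.9, A = 62.41 in², y = 4.8 in, Ī = 324.58 in⁴.
By symmetry the centroid is at mid-height, ȳ = 4.8 in.
All pieces are centred on the centroidal x-axis, so I = ΣĪ (holes subtracted) = 383.2 in⁴.
Repeating about the centroidal y-axis gives I_y = 383.2 in⁴.

I_x ≈ 383 in⁴, I_y ≈ 383 in⁴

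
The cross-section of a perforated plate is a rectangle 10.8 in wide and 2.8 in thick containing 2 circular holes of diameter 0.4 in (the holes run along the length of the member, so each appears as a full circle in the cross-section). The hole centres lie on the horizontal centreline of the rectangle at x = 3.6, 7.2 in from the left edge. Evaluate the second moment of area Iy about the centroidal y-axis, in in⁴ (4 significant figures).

Split into non-overlapping primitives; take the origin at the lower-left of the bounding box.
Plate: 10.8 × 2.8, A = 30.24 in², x = 5.4 in, Ī = 293.933 in⁴.
Hole 1 (subtracted): ⌀0.4, A = 0.125664 in², x = 3.6 in, Ī = 0.00125664 in⁴.
Hole 2 (subtracted): ⌀0.4, A = 0.125664 in², x = 7.2 in, Ī = 0.00125664 in⁴.
By symmetry the centroid is at mid-width, x̄ = 5.4 in.
Transfer each piece to the centroidal y-axis using Ī + A·d² with d = x − 5.4:
  plate: d = 0 in → contributes +293.933 in⁴
  hole 1: d = -1.8 in → contributes −0.408407 in⁴
  hole 2: d = 1.8 in → contributes −0.408407 in⁴
Total I = 293.116 in⁴.

Iy ≈ 293.1 in⁴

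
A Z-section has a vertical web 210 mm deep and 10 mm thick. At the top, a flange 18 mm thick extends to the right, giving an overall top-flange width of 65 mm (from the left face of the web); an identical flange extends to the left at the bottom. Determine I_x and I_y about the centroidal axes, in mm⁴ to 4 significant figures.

Break the section into simple shapes (no overlaps), measuring from the bottom-left corner of the bounding box.
Web: 10 × 210, A = 2 100 mm², y = 105 mm, Ī = 7 717 500 mm⁴.
Top flange (beyond web): 55 × 18, A = 990 mm², y = 201 mm, Ī = 26 730 mm⁴.
Bottom flange (beyond web): 55 × 18, A = 990 mm², y = 9 mm, Ī = 26 730 mm⁴.
Centroid: ȳ = ΣA·y / ΣA = 105 mm.
Transfer each piece to the centroidal x-axis using Ī + A·d² with d = y − 105:
  web: d = 0 mm → contributes +7 717 500 mm⁴
  top flange (beyond web): d = 96 mm → contributes +9 150 570 mm⁴
  bottom flange (beyond web): d = -96 mm → contributes +9 150 570 mm⁴
Total I = 26 018 640 mm⁴.
For the y-axis: x̄ = 60 mm.
Repeating about the centroidal y-axis gives I_y = 2 608 000 mm⁴.

I_x ≈ 2.602 × 10⁷ mm⁴, I_y ≈ 2.608 × 10⁶ mm⁴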